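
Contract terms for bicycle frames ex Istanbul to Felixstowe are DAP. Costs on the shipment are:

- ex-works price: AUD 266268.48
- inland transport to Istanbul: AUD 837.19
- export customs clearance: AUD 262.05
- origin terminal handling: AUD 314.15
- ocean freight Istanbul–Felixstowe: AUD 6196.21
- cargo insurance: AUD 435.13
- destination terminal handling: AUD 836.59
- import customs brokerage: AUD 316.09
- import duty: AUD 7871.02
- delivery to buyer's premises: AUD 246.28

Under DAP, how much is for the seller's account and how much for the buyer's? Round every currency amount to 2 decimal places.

DAP: the seller bears all costs to the named destination except import duty and clearance.
Seller's account: goods 266268.48 + inland to port 837.19 + export clearance 262.05 + origin terminal 314.15 + freight 6196.21 + insurance 435.13 + destination terminal 836.59 + delivery 246.28 = 275396.08
Buyer's account: brokerage 316.09 + duty 7871.02 = 8187.11

Seller: AUD 275396.08; buyer: AUD 8187.11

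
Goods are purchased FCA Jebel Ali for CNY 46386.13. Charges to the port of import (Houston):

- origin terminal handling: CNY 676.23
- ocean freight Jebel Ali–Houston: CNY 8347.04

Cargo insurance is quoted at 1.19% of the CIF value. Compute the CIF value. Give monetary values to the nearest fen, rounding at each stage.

CIF value: CNY 56076.71

Let C be the CIF value. C = FCA price + pre-shipment costs + freight + 1.19% × C
C − 1.19% × C = 46386.13 + 676.23 + 8347.04
0.9881 × C = 55409.40
C = 55409.40 / 0.9881 = 56076.71
Insurance premium = 1.19% × 56076.71 = 667.31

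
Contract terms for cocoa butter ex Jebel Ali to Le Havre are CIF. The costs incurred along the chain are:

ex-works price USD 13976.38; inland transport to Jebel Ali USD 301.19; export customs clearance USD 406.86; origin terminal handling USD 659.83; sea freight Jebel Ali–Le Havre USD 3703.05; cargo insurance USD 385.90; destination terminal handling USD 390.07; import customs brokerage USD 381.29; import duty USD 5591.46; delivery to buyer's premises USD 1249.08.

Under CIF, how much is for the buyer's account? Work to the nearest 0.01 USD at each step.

CIF: the seller pays costs through ocean freight and marine insurance to the destination port.
Seller's account: goods 13976.38 + inland to port 301.19 + export clearance 406.86 + origin terminal 659.83 + freight 3703.05 + insurance 385.90 = 19433.21
Buyer's account: destination terminal 390.07 + brokerage 381.29 + duty 5591.46 + delivery 1249.08 = 7611.90

Buyer's account: USD 7611.90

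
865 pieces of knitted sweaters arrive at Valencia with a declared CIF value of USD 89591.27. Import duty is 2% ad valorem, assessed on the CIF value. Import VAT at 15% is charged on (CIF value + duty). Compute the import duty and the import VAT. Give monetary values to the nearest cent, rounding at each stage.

Import duty: USD 1791.83; import VAT: USD 13707.47

Import duty = 89591.27 × 2% = 1791.83
VAT base = CIF + duty = 89591.27 + 1791.83 = 91383.10
Import VAT = 91383.10 × 15% = 13707.47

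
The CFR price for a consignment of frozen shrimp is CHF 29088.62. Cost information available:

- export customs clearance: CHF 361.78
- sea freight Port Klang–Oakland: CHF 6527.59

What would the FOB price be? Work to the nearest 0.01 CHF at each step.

FOB price: CHF 22561.03

Not relevant to the conversion: export clearance — on the seller under both CFR and FOB; already in the CFR price and stays in the FOB price.
From CFR to FOB, the seller no longer bears: freight.
FOB price = 29088.62 − 6527.59 = 22561.03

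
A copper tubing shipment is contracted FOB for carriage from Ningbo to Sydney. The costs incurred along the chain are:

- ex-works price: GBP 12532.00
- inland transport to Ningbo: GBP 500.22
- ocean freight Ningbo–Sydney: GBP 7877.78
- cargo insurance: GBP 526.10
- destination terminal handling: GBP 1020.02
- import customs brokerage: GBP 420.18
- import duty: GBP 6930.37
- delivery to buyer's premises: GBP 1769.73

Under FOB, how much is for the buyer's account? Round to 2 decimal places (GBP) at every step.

FOB: the seller bears costs until goods are on board at the origin port; the buyer bears freight, insurance and all costs thereafter.
Seller's account: goods 12532.00 + inland to port 500.22 = 13032.22
Buyer's account: freight 7877.78 + insurance 526.10 + destination terminal 1020.02 + brokerage 420.18 + duty 6930.37 + delivery 1769.73 = 18544.18

Buyer's account: GBP 18544.18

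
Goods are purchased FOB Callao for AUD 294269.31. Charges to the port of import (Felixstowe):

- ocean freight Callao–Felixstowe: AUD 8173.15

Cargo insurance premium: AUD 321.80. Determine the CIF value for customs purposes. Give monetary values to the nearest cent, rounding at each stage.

CIF value: AUD 302764.26

CIF = FOB price + freight + insurance
CIF = 294269.31 + 8173.15 + 321.80 = 302764.26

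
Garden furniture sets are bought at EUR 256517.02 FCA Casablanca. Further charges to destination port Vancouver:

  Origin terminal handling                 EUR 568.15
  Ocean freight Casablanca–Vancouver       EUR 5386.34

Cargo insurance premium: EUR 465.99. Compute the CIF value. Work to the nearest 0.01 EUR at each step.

CIF value: EUR 262937.50

CIF = FCA price + pre-shipment costs + freight + insurance
CIF = 256517.02 + 568.15 + 5386.34 + 465.99 = 262937.50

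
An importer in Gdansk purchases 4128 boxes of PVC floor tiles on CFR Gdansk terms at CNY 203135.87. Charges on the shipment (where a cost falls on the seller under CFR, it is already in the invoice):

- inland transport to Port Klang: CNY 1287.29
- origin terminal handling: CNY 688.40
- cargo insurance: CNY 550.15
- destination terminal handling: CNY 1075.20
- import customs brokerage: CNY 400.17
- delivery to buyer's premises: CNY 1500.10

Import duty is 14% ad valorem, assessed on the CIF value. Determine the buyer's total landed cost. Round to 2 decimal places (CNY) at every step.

CFR: the seller pays costs through ocean freight to the destination port, but not insurance.
Already in the invoice (seller's account under CFR): inland to port, origin terminal — exclude.
CIF value = CFR price + insurance = 203135.87 + 550.15 = 203686.02
Import duty = 203686.02 × 14% = 28516.04
Buyer bears: insurance 550.15 + destination terminal 1075.20 + brokerage 400.17 + delivery 1500.10 + duty 28516.04 = 32041.66
Landed cost = invoice 203135.87 + 32041.66 = 235177.53

Total landed cost: CNY 235177.53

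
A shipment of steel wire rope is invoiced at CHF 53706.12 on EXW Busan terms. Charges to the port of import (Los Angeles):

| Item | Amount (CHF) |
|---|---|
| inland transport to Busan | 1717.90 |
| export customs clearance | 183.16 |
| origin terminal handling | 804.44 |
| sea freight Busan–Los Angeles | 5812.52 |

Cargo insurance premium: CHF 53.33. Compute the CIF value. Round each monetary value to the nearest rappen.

CIF = EXW price + pre-shipment costs + freight + insurance
CIF = 53706.12 + 1717.90 + 183.16 + 804.44 + 5812.52 + 53.33 = 62277.47

CIF value: CHF 62277.47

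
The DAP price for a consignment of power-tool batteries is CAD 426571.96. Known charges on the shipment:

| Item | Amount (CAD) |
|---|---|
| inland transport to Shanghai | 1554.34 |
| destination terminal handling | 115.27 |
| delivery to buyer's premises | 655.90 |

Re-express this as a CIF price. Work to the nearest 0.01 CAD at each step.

Not relevant to the conversion: inland to port — on the seller under both DAP and CIF; already in the DAP price and stays in the CIF price.
From DAP to CIF, the seller no longer bears: destination terminal, delivery.
CIF price = 426571.96 − 115.27 − 655.90 = 425800.79

CIF price: CAD 425800.79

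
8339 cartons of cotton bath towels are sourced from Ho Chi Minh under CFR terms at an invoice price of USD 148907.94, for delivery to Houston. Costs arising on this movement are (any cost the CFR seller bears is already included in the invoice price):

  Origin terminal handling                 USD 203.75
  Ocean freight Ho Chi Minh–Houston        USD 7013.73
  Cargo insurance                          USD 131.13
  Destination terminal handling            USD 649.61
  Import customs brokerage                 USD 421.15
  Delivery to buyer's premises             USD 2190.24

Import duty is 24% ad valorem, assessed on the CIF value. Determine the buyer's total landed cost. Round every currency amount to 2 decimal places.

CFR: the seller pays costs through ocean freight to the destination port, but not insurance.
Already in the invoice (seller's account under CFR): origin terminal, freight — exclude.
CIF value = CFR price + insurance = 148907.94 + 131.13 = 149039.07
Import duty = 149039.07 × 24% = 35769.38
Buyer bears: insurance 131.13 + destination terminal 649.61 + brokerage 421.15 + delivery 2190.24 + duty 35769.38 = 39161.51
Landed cost = invoice 148907.94 + 39161.51 = 188069.45

Total landed cost: USD 188069.45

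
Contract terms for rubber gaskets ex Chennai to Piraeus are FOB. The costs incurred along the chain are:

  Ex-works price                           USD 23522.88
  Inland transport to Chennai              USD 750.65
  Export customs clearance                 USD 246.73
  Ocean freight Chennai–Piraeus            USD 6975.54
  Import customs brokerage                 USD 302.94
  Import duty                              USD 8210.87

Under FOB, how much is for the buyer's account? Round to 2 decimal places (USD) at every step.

FOB: the seller bears costs until goods are on board at the origin port; the buyer bears freight, insurance and all costs thereafter.
Seller's account: goods 23522.88 + inland to port 750.65 + export clearance 246.73 = 24520.26
Buyer's account: freight 6975.54 + brokerage 302.94 + duty 8210.87 = 15489.35

Buyer's account: USD 15489.35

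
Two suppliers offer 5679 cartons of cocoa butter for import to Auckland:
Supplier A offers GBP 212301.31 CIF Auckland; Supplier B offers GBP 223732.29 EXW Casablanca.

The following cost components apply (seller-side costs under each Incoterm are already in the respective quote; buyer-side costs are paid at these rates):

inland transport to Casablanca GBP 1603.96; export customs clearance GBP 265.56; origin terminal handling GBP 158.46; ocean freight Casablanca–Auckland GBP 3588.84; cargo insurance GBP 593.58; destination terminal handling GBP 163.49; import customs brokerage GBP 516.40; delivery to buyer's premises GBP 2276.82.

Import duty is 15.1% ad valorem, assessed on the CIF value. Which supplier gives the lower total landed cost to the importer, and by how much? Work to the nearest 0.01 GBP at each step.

Supplier A (CIF):
The CIF price already equals the CIF value: 212301.31
Import duty = 212301.31 × 15.1% = 32057.50
Buyer bears (A): 163.49 + 516.40 + 2276.82 = 2956.71
Landed cost (A) = invoice 212301.31 + 2956.71 + duty 32057.50 = 247315.52
Supplier B (EXW):
CIF value = EXW price + inland to port + export clearance + origin terminal + freight + insurance = 223732.29 + 1603.96 + 265.56 + 158.46 + 3588.84 + 593.58 = 229942.69
Import duty = 229942.69 × 15.1% = 34721.35
Buyer bears (B): 1603.96 + 265.56 + 158.46 + 3588.84 + 593.58 + 163.49 + 516.40 + 2276.82 = 9167.11
Landed cost (B) = invoice 223732.29 + 9167.11 + duty 34721.35 = 267620.75
Difference = |247315.52 − 267620.75| = 20305.23

Supplier A is cheaper by GBP 20305.23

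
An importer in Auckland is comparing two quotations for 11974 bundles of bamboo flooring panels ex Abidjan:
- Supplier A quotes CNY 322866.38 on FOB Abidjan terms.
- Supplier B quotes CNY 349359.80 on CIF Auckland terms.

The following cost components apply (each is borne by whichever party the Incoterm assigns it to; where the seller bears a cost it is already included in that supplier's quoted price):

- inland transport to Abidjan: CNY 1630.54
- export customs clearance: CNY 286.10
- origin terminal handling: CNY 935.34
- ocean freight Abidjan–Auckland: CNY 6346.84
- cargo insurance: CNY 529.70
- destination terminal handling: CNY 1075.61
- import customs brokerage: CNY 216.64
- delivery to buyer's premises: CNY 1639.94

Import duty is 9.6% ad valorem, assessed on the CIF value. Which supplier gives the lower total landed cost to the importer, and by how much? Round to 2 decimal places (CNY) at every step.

Supplier A is cheaper by CNY 21500.10

Supplier A (FOB):
CIF value = FOB price + freight + insurance = 322866.38 + 6346.84 + 529.70 = 329742.92
Import duty = 329742.92 × 9.6% = 31655.32
Buyer bears (A): 6346.84 + 529.70 + 1075.61 + 216.64 + 1639.94 = 9808.73
Landed cost (A) = invoice 322866.38 + 9808.73 + duty 31655.32 = 364330.43
Supplier B (CIF):
The CIF price already equals the CIF value: 349359.80
Import duty = 349359.80 × 9.6% = 33538.54
Buyer bears (B): 1075.61 + 216.64 + 1639.94 = 2932.19
Landed cost (B) = invoice 349359.80 + 2932.19 + duty 33538.54 = 385830.53
Difference = |364330.43 − 385830.53| = 21500.10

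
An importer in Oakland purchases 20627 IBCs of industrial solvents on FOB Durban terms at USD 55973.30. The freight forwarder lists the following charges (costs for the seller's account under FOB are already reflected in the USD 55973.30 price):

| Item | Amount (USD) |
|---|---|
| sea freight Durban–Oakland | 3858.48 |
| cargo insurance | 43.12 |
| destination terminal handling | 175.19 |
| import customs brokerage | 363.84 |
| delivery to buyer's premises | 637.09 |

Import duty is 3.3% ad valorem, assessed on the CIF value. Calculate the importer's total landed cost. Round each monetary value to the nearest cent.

Total landed cost: USD 63026.89

FOB: the seller bears costs until goods are on board at the origin port; the buyer bears freight, insurance and all costs thereafter.
CIF value = FOB price + freight + insurance = 55973.30 + 3858.48 + 43.12 = 59874.90
Import duty = 59874.90 × 3.3% = 1975.87
Buyer bears: freight 3858.48 + insurance 43.12 + destination terminal 175.19 + brokerage 363.84 + delivery 637.09 + duty 1975.87 = 7053.59
Landed cost = invoice 55973.30 + 7053.59 = 63026.89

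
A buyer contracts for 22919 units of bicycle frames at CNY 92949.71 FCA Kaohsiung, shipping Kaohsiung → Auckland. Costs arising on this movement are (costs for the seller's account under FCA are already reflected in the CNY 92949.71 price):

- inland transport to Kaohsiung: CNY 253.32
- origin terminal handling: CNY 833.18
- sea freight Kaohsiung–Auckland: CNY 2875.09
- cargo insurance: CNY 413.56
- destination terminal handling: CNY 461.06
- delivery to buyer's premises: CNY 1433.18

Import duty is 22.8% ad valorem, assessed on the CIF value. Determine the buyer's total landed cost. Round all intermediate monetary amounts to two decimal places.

FCA: the seller delivers export-cleared goods to the carrier; the buyer bears costs from that point.
Already in the invoice (seller's account under FCA): inland to port — exclude.
CIF value = FCA price + origin terminal + freight + insurance = 92949.71 + 833.18 + 2875.09 + 413.56 = 97071.54
Import duty = 97071.54 × 22.8% = 22132.31
Buyer bears: origin terminal 833.18 + freight 2875.09 + insurance 413.56 + destination terminal 461.06 + delivery 1433.18 + duty 22132.31 = 28148.38
Landed cost = invoice 92949.71 + 28148.38 = 121098.09

Total landed cost: CNY 121098.09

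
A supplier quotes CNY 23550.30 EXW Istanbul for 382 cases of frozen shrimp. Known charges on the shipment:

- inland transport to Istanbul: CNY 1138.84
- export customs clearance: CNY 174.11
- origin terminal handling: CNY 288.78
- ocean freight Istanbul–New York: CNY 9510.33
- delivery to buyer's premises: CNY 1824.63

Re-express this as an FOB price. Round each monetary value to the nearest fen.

Not relevant to the conversion: freight, delivery — on the buyer under both terms; not part of either seller's price.
From EXW to FOB, the seller additionally bears: inland to port, export clearance, origin terminal.
FOB price = 23550.30 + 1138.84 + 174.11 + 288.78 = 25152.03

FOB price: CNY 25152.03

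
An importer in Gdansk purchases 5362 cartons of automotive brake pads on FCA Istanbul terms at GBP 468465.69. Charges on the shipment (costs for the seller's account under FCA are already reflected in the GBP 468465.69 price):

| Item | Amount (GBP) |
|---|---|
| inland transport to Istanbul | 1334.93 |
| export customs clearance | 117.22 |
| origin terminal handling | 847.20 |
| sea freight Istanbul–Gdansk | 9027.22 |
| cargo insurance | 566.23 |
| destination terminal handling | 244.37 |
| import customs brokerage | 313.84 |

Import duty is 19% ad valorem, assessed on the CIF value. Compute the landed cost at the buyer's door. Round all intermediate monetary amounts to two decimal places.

Total landed cost: GBP 570456.75

FCA: the seller delivers export-cleared goods to the carrier; the buyer bears costs from that point.
Already in the invoice (seller's account under FCA): inland to port, export clearance — exclude.
CIF value = FCA price + origin terminal + freight + insurance = 468465.69 + 847.20 + 9027.22 + 566.23 = 478906.34
Import duty = 478906.34 × 19% = 90992.20
Buyer bears: origin terminal 847.20 + freight 9027.22 + insurance 566.23 + destination terminal 244.37 + brokerage 313.84 + duty 90992.20 = 101991.06
Landed cost = invoice 468465.69 + 101991.06 = 570456.75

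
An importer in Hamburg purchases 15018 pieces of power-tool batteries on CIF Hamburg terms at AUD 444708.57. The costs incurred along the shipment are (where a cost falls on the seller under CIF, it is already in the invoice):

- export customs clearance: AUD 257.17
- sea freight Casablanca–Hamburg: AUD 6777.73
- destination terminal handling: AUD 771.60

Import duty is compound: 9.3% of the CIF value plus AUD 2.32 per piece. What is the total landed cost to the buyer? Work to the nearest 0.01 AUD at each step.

Total landed cost: AUD 521679.83

CIF: the seller pays costs through ocean freight and marine insurance to the destination port.
Already in the invoice (seller's account under CIF): export clearance, freight — exclude.
The CIF price already equals the CIF value: 444708.57
Ad valorem component: 444708.57 × 9.3% = 41357.90
Specific component: 15018 × 2.32 = 34841.76
Import duty = 41357.90 + 34841.76 = 76199.66
Buyer bears: destination terminal 771.60 + duty 76199.66 = 76971.26
Landed cost = invoice 444708.57 + 76971.26 = 521679.83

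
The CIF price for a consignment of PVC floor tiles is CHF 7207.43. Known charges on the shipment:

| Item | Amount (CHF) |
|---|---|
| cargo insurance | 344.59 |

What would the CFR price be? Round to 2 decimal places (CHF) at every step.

CFR price: CHF 6862.84

From CIF to CFR, the seller no longer bears: insurance.
CFR price = 7207.43 − 344.59 = 6862.84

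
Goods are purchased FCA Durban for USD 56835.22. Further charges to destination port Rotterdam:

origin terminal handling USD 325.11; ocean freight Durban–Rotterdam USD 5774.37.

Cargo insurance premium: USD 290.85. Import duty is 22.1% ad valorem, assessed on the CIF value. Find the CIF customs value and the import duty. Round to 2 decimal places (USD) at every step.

CIF value: USD 63225.55; import duty: USD 13972.85

CIF = FCA price + pre-shipment costs + freight + insurance
CIF = 56835.22 + 325.11 + 5774.37 + 290.85 = 63225.55
Import duty = 63225.55 × 22.1% = 13972.85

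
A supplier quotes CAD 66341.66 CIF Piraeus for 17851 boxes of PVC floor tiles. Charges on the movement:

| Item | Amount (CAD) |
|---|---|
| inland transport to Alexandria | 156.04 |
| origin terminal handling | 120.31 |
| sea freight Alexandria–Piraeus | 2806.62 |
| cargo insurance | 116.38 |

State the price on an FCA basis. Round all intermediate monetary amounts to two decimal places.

Not relevant to the conversion: inland to port — on the seller under both CIF and FCA; already in the CIF price and stays in the FCA price.
From CIF to FCA, the seller no longer bears: origin terminal, freight, insurance.
FCA price = 66341.66 − 120.31 − 2806.62 − 116.38 = 63298.35

FCA price: CAD 63298.35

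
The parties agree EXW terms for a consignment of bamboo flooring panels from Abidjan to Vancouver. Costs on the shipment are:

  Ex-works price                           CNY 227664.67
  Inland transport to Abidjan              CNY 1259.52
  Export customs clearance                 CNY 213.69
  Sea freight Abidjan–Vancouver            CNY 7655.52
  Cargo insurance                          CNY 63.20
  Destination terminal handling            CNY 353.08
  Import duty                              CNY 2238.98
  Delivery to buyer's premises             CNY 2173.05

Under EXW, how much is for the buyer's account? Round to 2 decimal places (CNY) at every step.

Buyer's account: CNY 13957.04

EXW: the seller makes goods available at their premises; the buyer bears all onward costs.
Seller's account: goods 227664.67 = 227664.67
Buyer's account: inland to port 1259.52 + export clearance 213.69 + freight 7655.52 + insurance 63.20 + destination terminal 353.08 + duty 2238.98 + delivery 2173.05 = 13957.04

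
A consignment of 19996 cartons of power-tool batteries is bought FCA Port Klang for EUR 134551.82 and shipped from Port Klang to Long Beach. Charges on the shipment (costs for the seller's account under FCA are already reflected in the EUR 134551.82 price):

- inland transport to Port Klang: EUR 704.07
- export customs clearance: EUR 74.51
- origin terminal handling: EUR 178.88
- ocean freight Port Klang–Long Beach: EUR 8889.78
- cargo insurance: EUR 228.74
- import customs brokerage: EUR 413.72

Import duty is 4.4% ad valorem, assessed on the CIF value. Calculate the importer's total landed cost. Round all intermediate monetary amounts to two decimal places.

Total landed cost: EUR 150592.31

FCA: the seller delivers export-cleared goods to the carrier; the buyer bears costs from that point.
Already in the invoice (seller's account under FCA): inland to port, export clearance — exclude.
CIF value = FCA price + origin terminal + freight + insurance = 134551.82 + 178.88 + 8889.78 + 228.74 = 143849.22
Import duty = 143849.22 × 4.4% = 6329.37
Buyer bears: origin terminal 178.88 + freight 8889.78 + insurance 228.74 + brokerage 413.72 + duty 6329.37 = 16040.49
Landed cost = invoice 134551.82 + 16040.49 = 150592.31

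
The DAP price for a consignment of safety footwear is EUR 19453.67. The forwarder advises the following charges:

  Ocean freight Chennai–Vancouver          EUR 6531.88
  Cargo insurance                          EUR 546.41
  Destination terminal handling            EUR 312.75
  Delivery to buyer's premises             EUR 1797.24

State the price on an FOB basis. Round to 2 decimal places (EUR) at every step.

From DAP to FOB, the seller no longer bears: freight, insurance, destination terminal, delivery.
FOB price = 19453.67 − 6531.88 − 546.41 − 312.75 − 1797.24 = 10265.39

FOB price: EUR 10265.39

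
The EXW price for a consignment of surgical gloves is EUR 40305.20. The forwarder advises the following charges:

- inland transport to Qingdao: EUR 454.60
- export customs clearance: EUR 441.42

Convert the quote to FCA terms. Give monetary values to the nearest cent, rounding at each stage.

From EXW to FCA, the seller additionally bears: inland to port, export clearance.
FCA price = 40305.20 + 454.60 + 441.42 = 41201.22

FCA price: EUR 41201.22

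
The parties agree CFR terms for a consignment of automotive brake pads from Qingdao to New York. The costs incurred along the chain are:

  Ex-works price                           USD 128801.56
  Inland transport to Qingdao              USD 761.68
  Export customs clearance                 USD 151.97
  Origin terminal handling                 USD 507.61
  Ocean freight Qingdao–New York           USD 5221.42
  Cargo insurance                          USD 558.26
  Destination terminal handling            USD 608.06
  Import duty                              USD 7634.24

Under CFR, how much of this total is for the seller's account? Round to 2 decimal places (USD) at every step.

CFR: the seller pays costs through ocean freight to the destination port, but not insurance.
Seller's account: goods 128801.56 + inland to port 761.68 + export clearance 151.97 + origin terminal 507.61 + freight 5221.42 = 135444.24
Buyer's account: insurance 558.26 + destination terminal 608.06 + duty 7634.24 = 8800.56

Seller's account: USD 135444.24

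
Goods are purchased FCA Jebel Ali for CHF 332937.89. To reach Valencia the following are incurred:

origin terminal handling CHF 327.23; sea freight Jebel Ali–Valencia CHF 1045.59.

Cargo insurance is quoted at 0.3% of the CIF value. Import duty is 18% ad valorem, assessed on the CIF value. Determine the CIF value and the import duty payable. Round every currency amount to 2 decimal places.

CIF value: CHF 335316.66; import duty: CHF 60357.00

Let C be the CIF value. C = FCA price + pre-shipment costs + freight + 0.3% × C
C − 0.3% × C = 332937.89 + 327.23 + 1045.59
0.997 × C = 334310.71
C = 334310.71 / 0.997 = 335316.66
Insurance premium = 0.3% × 335316.66 = 1005.95
Import duty = 335316.66 × 18% = 60357.00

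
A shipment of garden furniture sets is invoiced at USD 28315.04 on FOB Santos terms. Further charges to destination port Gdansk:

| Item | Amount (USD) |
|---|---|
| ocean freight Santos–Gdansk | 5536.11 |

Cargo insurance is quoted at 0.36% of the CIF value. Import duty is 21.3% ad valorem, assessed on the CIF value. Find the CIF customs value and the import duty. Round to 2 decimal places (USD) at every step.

Let C be the CIF value. C = FOB price + freight + 0.36% × C
C − 0.36% × C = 28315.04 + 5536.11
0.9964 × C = 33851.15
C = 33851.15 / 0.9964 = 33973.45
Insurance premium = 0.36% × 33973.45 = 122.30
Import duty = 33973.45 × 21.3% = 7236.34

CIF value: USD 33973.45; import duty: USD 7236.34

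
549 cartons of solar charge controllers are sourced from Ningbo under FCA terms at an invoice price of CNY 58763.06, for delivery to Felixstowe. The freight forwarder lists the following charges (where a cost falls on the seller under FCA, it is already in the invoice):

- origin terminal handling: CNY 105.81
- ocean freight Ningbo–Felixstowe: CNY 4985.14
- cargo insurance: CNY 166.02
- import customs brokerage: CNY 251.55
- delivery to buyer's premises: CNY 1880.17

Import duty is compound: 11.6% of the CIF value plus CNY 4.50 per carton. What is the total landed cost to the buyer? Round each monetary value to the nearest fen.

Total landed cost: CNY 76048.57

FCA: the seller delivers export-cleared goods to the carrier; the buyer bears costs from that point.
CIF value = FCA price + origin terminal + freight + insurance = 58763.06 + 105.81 + 4985.14 + 166.02 = 64020.03
Ad valorem component: 64020.03 × 11.6% = 7426.32
Specific component: 549 × 4.50 = 2470.50
Import duty = 7426.32 + 2470.50 = 9896.82
Buyer bears: origin terminal 105.81 + freight 4985.14 + insurance 166.02 + brokerage 251.55 + delivery 1880.17 + duty 9896.82 = 17285.51
Landed cost = invoice 58763.06 + 17285.51 = 76048.57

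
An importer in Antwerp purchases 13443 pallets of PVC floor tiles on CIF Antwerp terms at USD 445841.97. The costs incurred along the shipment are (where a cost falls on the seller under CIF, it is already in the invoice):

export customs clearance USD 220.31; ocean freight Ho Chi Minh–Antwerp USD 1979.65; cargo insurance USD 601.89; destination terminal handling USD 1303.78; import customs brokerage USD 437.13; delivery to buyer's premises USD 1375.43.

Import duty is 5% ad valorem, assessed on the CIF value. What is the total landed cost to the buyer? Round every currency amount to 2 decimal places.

CIF: the seller pays costs through ocean freight and marine insurance to the destination port.
Already in the invoice (seller's account under CIF): export clearance, freight, insurance — exclude.
The CIF price already equals the CIF value: 445841.97
Import duty = 445841.97 × 5% = 22292.10
Buyer bears: destination terminal 1303.78 + brokerage 437.13 + delivery 1375.43 + duty 22292.10 = 25408.44
Landed cost = invoice 445841.97 + 25408.44 = 471250.41

Total landed cost: USD 471250.41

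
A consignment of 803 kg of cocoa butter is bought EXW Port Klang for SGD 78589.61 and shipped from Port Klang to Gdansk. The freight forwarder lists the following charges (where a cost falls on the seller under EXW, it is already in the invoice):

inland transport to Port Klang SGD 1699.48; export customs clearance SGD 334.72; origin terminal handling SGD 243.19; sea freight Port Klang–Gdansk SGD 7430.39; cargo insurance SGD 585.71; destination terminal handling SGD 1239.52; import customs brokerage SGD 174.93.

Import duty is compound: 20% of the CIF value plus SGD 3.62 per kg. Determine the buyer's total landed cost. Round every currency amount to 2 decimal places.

Total landed cost: SGD 110981.03

EXW: the seller makes goods available at their premises; the buyer bears all onward costs.
CIF value = EXW price + inland to port + export clearance + origin terminal + freight + insurance = 78589.61 + 1699.48 + 334.72 + 243.19 + 7430.39 + 585.71 = 88883.10
Ad valorem component: 88883.10 × 20% = 17776.62
Specific component: 803 × 3.62 = 2906.86
Import duty = 17776.62 + 2906.86 = 20683.48
Buyer bears: inland to port 1699.48 + export clearance 334.72 + origin terminal 243.19 + freight 7430.39 + insurance 585.71 + destination terminal 1239.52 + brokerage 174.93 + duty 20683.48 = 32391.42
Landed cost = invoice 78589.61 + 32391.42 = 110981.03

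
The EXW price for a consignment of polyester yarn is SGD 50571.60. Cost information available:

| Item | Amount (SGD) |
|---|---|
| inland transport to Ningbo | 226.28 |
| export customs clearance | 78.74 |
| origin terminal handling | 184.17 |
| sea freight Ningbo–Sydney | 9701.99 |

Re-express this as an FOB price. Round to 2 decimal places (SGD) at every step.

Not relevant to the conversion: freight — on the buyer under both terms; not part of either seller's price.
From EXW to FOB, the seller additionally bears: inland to port, export clearance, origin terminal.
FOB price = 50571.60 + 226.28 + 78.74 + 184.17 = 51060.79

FOB price: SGD 51060.79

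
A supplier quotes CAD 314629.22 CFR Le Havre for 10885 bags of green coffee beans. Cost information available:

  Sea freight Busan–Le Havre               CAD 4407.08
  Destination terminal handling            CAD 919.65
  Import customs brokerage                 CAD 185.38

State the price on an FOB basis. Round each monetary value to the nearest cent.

FOB price: CAD 310222.14

Not relevant to the conversion: destination terminal, brokerage — on the buyer under both terms; not part of either seller's price.
From CFR to FOB, the seller no longer bears: freight.
FOB price = 314629.22 − 4407.08 = 310222.14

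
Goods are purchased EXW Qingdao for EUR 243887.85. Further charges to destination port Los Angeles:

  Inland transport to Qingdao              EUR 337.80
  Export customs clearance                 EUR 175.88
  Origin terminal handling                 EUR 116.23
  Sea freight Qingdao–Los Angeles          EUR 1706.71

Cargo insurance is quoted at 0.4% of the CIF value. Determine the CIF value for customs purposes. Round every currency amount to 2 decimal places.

Let C be the CIF value. C = EXW price + pre-shipment costs + freight + 0.4% × C
C − 0.4% × C = 243887.85 + 337.80 + 175.88 + 116.23 + 1706.71
0.996 × C = 246224.47
C = 246224.47 / 0.996 = 247213.32
Insurance premium = 0.4% × 247213.32 = 988.85

CIF value: EUR 247213.32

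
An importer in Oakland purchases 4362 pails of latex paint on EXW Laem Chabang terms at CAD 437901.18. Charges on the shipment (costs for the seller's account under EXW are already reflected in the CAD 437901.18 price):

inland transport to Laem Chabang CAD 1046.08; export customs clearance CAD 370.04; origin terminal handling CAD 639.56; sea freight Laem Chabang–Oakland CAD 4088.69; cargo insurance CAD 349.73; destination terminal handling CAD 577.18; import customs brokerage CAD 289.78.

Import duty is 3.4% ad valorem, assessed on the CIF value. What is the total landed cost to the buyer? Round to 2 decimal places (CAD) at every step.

EXW: the seller makes goods available at their premises; the buyer bears all onward costs.
CIF value = EXW price + inland to port + export clearance + origin terminal + freight + insurance = 437901.18 + 1046.08 + 370.04 + 639.56 + 4088.69 + 349.73 = 444395.28
Import duty = 444395.28 × 3.4% = 15109.44
Buyer bears: inland to port 1046.08 + export clearance 370.04 + origin terminal 639.56 + freight 4088.69 + insurance 349.73 + destination terminal 577.18 + brokerage 289.78 + duty 15109.44 = 22470.50
Landed cost = invoice 437901.18 + 22470.50 = 460371.68

Total landed cost: CAD 460371.68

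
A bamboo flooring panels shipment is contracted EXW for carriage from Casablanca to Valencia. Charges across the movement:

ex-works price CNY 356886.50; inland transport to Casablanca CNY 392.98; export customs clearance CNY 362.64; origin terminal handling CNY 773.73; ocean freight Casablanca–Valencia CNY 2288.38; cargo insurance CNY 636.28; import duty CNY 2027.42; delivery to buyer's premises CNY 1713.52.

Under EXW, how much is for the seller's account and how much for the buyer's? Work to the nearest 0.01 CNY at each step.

EXW: the seller makes goods available at their premises; the buyer bears all onward costs.
Seller's account: goods 356886.50 = 356886.50
Buyer's account: inland to port 392.98 + export clearance 362.64 + origin terminal 773.73 + freight 2288.38 + insurance 636.28 + duty 2027.42 + delivery 1713.52 = 8194.95

Seller: CNY 356886.50; buyer: CNY 8194.95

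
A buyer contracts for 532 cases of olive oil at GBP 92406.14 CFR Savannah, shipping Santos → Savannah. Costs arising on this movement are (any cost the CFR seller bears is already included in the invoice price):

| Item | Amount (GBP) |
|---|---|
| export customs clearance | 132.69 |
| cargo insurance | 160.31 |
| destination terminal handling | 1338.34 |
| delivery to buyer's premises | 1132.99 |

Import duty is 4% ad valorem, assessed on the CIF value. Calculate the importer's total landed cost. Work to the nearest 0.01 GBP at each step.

CFR: the seller pays costs through ocean freight to the destination port, but not insurance.
Already in the invoice (seller's account under CFR): export clearance — exclude.
CIF value = CFR price + insurance = 92406.14 + 160.31 = 92566.45
Import duty = 92566.45 × 4% = 3702.66
Buyer bears: insurance 160.31 + destination terminal 1338.34 + delivery 1132.99 + duty 3702.66 = 6334.30
Landed cost = invoice 92406.14 + 6334.30 = 98740.44

Total landed cost: GBP 98740.44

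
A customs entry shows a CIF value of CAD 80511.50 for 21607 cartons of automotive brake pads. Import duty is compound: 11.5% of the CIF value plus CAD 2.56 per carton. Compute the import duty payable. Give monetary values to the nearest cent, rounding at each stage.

Ad valorem component: 80511.50 × 11.5% = 9258.82
Specific component: 21607 × 2.56 = 55313.92
Import duty = 9258.82 + 55313.92 = 64572.74

Import duty: CAD 64572.74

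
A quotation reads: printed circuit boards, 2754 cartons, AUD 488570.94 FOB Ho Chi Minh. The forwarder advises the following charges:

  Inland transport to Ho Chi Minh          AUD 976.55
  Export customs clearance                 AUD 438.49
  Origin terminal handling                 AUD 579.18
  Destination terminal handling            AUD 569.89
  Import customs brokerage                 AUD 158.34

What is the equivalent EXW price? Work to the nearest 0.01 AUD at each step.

Not relevant to the conversion: brokerage, destination terminal — on the buyer under both terms; not part of either seller's price.
From FOB to EXW, the seller no longer bears: inland to port, export clearance, origin terminal.
EXW price = 488570.94 − 976.55 − 438.49 − 579.18 = 486576.72

EXW price: AUD 486576.72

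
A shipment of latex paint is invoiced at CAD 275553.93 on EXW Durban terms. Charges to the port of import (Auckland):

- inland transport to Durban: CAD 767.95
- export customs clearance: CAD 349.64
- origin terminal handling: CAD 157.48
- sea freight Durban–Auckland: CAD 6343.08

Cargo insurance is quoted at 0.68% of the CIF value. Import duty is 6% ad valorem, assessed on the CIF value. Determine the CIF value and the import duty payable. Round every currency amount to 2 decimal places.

Let C be the CIF value. C = EXW price + pre-shipment costs + freight + 0.68% × C
C − 0.68% × C = 275553.93 + 767.95 + 349.64 + 157.48 + 6343.08
0.9932 × C = 283172.08
C = 283172.08 / 0.9932 = 285110.83
Insurance premium = 0.68% × 285110.83 = 1938.75
Import duty = 285110.83 × 6% = 17106.65

CIF value: CAD 285110.83; import duty: CAD 17106.65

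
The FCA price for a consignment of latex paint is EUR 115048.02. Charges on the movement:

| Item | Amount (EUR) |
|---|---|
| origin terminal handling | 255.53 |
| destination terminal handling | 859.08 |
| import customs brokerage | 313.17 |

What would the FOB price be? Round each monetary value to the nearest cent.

Not relevant to the conversion: destination terminal, brokerage — on the buyer under both terms; not part of either seller's price.
From FCA to FOB, the seller additionally bears: origin terminal.
FOB price = 115048.02 + 255.53 = 115303.55

FOB price: EUR 115303.55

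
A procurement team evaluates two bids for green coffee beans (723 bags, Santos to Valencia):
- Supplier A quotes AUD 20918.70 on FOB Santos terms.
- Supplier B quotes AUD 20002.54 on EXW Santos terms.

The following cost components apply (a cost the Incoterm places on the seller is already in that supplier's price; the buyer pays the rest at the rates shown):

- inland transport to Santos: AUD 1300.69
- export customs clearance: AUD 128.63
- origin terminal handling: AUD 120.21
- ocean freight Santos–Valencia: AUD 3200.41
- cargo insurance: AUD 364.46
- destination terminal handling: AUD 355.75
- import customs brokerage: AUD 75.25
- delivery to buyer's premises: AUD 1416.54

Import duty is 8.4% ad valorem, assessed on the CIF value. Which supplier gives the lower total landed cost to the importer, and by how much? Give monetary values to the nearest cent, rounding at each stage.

Supplier A (FOB):
CIF value = FOB price + freight + insurance = 20918.70 + 3200.41 + 364.46 = 24483.57
Import duty = 24483.57 × 8.4% = 2056.62
Buyer bears (A): 3200.41 + 364.46 + 355.75 + 75.25 + 1416.54 = 5412.41
Landed cost (A) = invoice 20918.70 + 5412.41 + duty 2056.62 = 28387.73
Supplier B (EXW):
CIF value = EXW price + inland to port + export clearance + origin terminal + freight + insurance = 20002.54 + 1300.69 + 128.63 + 120.21 + 3200.41 + 364.46 = 25116.94
Import duty = 25116.94 × 8.4% = 2109.82
Buyer bears (B): 1300.69 + 128.63 + 120.21 + 3200.41 + 364.46 + 355.75 + 75.25 + 1416.54 = 6961.94
Landed cost (B) = invoice 20002.54 + 6961.94 + duty 2109.82 = 29074.30
Difference = |28387.73 − 29074.30| = 686.57

Supplier A is cheaper by AUD 686.57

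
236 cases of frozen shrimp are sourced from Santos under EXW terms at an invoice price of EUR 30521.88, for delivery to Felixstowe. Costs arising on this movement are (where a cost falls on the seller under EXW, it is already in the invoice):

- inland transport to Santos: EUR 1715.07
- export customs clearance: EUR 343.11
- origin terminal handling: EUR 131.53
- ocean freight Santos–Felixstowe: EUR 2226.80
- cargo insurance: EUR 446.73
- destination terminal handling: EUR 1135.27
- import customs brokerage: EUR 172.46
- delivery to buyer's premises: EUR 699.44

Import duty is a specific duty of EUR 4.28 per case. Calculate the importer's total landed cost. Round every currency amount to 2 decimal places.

EXW: the seller makes goods available at their premises; the buyer bears all onward costs.
CIF value = EXW price + inland to port + export clearance + origin terminal + freight + insurance = 30521.88 + 1715.07 + 343.11 + 131.53 + 2226.80 + 446.73 = 35385.12
Import duty = 236 × 4.28 = 1010.08
Buyer bears: inland to port 1715.07 + export clearance 343.11 + origin terminal 131.53 + freight 2226.80 + insurance 446.73 + destination terminal 1135.27 + brokerage 172.46 + delivery 699.44 + duty 1010.08 = 7880.49
Landed cost = invoice 30521.88 + 7880.49 = 38402.37

Total landed cost: EUR 38402.37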